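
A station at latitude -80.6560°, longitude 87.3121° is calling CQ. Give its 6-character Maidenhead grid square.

NA39pi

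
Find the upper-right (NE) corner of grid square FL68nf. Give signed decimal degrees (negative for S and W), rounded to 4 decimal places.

28.2500, -66.8333

Field F=5, L=11: +5·20° lon, +11·10° lat → SW at lon -80°, lat 20°.
Square 6, 8: +6·2° lon, +8·1° lat → SW at lon -68°, lat 28°.
Subsquare n=13, f=5: +13·0.0833333° lon, +5·0.0416667° lat → SW at lon -66.9167°, lat 28.2083°.
Cell spans 0.0833333° lon × 0.0416667° lat. NE corner is SW corner plus one full cell.
latitude 28.2500, longitude -66.8333.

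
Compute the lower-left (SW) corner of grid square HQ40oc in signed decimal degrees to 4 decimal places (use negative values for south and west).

70.0833, -30.8333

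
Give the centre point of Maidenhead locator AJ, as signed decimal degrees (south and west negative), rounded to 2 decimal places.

Field A=0, J=9: +0·20° lon, +9·10° lat → SW at lon -180°, lat 0°.
Cell spans 20° lon × 10° lat. Centre is SW corner plus half of each.
latitude 5.00, longitude -170.00.

5.00, -170.00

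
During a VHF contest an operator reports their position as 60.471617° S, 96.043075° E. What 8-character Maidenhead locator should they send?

NC89am56

Add 180° to longitude and 90° to latitude: 276.04307, 29.52838.
Field: 276.04307/20 → 13 → N, 29.52838/10 → 2 → C; chars NC.
Square: 16.04307/2 → 8, 9.52838/1 → 9; chars 89.
Subsquare: 0.04307/0.0833333 → 0 → a, 0.52838/0.0416667 → 12 → m; chars am.
Extended square: 0.04307/0.00833333 → 5, 0.02838/0.00416667 → 6; chars 56.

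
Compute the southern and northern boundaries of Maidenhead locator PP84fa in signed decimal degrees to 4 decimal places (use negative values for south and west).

64.0000, 64.0417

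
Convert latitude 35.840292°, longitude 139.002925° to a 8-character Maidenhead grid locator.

PM95mu01

Shift to the Maidenhead origin (180°W, 90°S): lon 319.00293, lat 125.84029.
Field: 319.00293/20 → 15 → P, 125.84029/10 → 12 → M; chars PM.
Square: 19.00293/2 → 9, 5.84029/1 → 5; chars 95.
Subsquare: 1.00293/0.0833333 → 12 → m, 0.84029/0.0416667 → 20 → u; chars mu.
Extended square: 0.00293/0.00833333 → 0, 0.00696/0.00416667 → 1; chars 01.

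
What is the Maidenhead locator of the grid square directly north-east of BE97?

Longitude square 9; +1 → 10, wraps to 0, carry into field.
Longitude field B = 1; +1 → 2 = C.
Latitude square 7; +1 → 8.

CE08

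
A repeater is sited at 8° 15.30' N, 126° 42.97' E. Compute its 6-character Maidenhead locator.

PJ38ig

Add 180° to longitude and 90° to latitude: 306.7162, 98.2550.
Field (20°×10°, letters A–R): 306.7162/20 → 15 → P, 98.2550/10 → 9 → J; chars PJ.
Square (2°×1°, digits 0–9): 6.7162/2 → 3, 8.2550/1 → 8; chars 38.
Subsquare (5′×2.5′, letters a–x): 0.7162/0.0833333 → 8 → i, 0.2550/0.0416667 → 6 → g; chars ig.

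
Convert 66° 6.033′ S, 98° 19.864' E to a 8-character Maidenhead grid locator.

Add 180° to longitude and 90° to latitude: 278.33107, 23.89945.
Field: lon ⌊278.33107/20⌋ = 13 → N; lat ⌊23.89945/10⌋ = 2 → C.
Square: lon ⌊18.33107/2⌋ = 9; lat ⌊3.89945/1⌋ = 3.
Subsquare: lon ⌊0.33107/0.0833333⌋ = 3 → d; lat ⌊0.89945/0.0416667⌋ = 21 → v.
Extended square: lon ⌊0.08107/0.00833333⌋ = 9; lat ⌊0.02445/0.00416667⌋ = 5.

NC93dv95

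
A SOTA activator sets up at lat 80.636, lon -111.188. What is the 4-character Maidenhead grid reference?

DR40

Shift to the Maidenhead origin (180°W, 90°S): lon 68.81, lat 170.64.
Field: lon ⌊68.81/20⌋ = 3 → D; lat ⌊170.64/10⌋ = 17 → R.
Square: lon ⌊8.81/2⌋ = 4; lat ⌊0.64/1⌋ = 0.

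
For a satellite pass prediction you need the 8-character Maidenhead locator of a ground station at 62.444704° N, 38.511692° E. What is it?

KP92gk16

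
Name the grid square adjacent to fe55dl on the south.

Latitude subsquare l = 11; −1 → 10 = k.
The longitude characters are unchanged.

FE55dk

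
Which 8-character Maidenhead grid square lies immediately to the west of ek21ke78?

EK21ke68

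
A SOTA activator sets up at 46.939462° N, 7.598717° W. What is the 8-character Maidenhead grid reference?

Add 180° to longitude and 90° to latitude: 172.40128, 136.93946.
Field: 172.40128/20 → 8 → I, 136.93946/10 → 13 → N; chars IN.
Square: 12.40128/2 → 6, 6.93946/1 → 6; chars 66.
Subsquare: 0.40128/0.0833333 → 4 → e, 0.93946/0.0416667 → 22 → w; chars ew.
Extended square: 0.06795/0.00833333 → 8, 0.02280/0.00416667 → 5; chars 85.

IN66ew85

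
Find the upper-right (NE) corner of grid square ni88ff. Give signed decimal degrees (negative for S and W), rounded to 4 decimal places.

-1.7500, 96.5000

Field N=13, I=8: +13·20° lon, +8·10° lat → SW at lon 80°, lat -10°.
Square 8, 8: +8·2° lon, +8·1° lat → SW at lon 96°, lat -2°.
Subsquare f=5, f=5: +5·0.0833333° lon, +5·0.0416667° lat → SW at lon 96.4167°, lat -1.79167°.
Cell spans 0.0833333° lon × 0.0416667° lat. NE corner is SW corner plus one full cell.
latitude -1.7500, longitude 96.5000.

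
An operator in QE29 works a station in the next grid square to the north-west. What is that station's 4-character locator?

QF10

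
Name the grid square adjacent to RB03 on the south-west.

QB92

Longitude square 0; −1 → -1, wraps to 9, carry into field.
Longitude field R = 17; −1 → 16 = Q.
Latitude square 3; −1 → 2.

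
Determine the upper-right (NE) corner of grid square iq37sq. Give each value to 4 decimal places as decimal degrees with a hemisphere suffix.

77.7083° N, 12.4167° W

Field I=8, Q=16: +8·20° lon, +16·10° lat → SW at lon -20°, lat 70°.
Square 3, 7: +3·2° lon, +7·1° lat → SW at lon -14°, lat 77°.
Subsquare s=18, q=16: +18·0.0833333° lon, +16·0.0416667° lat → SW at lon -12.5°, lat 77.6667°.
Cell spans 0.0833333° lon × 0.0416667° lat. NE corner is SW corner plus one full cell.
latitude 77.7083° N, longitude 12.4167° W.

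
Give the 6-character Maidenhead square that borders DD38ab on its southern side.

Latitude subsquare b = 1; −1 → 0 = a.
The longitude characters are unchanged.

DD38aa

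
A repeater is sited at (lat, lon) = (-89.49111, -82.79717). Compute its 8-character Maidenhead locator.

Add 180° to longitude and 90° to latitude: 97.20283, 0.50889.
Field (20°×10°, letters A–R): 97.20283/20 → 4 → E, 0.50889/10 → 0 → A; chars EA.
Square (2°×1°, digits 0–9): 17.20283/2 → 8, 0.50889/1 → 0; chars 80.
Subsquare (5′×2.5′, letters a–x): 1.20283/0.0833333 → 14 → o, 0.50889/0.0416667 → 12 → m; chars om.
Extended square (30″×15″, digits 0–9): 0.03616/0.00833333 → 4, 0.00889/0.00416667 → 2; chars 42.

EA80om42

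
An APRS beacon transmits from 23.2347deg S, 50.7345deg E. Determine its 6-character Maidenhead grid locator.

Add 180° to longitude and 90° to latitude: 230.7345, 66.7653.
Field (20°×10°, letters A–R): 230.7345/20 → 11 → L, 66.7653/10 → 6 → G; chars LG.
Square (2°×1°, digits 0–9): 10.7345/2 → 5, 6.7653/1 → 6; chars 56.
Subsquare (5′×2.5′, letters a–x): 0.7345/0.0833333 → 8 → i, 0.7653/0.0416667 → 18 → s; chars is.

LG56is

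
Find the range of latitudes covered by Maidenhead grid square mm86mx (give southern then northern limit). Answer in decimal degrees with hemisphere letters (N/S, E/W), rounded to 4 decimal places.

36.9583° N, 37.0000° N

Field M=12, M=12: +12·20° lon, +12·10° lat → SW at lon 60°, lat 30°.
Square 8, 6: +8·2° lon, +6·1° lat → SW at lon 76°, lat 36°.
Subsquare m=12, x=23: +12·0.0833333° lon, +23·0.0416667° lat → SW at lon 77°, lat 36.9583°.
Cell spans 0.0833333° lon × 0.0416667° lat.
south 36.9583° N, north 37.0000° N.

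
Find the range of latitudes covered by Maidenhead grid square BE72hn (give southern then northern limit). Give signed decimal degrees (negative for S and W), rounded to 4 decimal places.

Field B=1, E=4: +1·20° lon, +4·10° lat → SW at lon -160°, lat -50°.
Square 7, 2: +7·2° lon, +2·1° lat → SW at lon -146°, lat -48°.
Subsquare h=7, n=13: +7·0.0833333° lon, +13·0.0416667° lat → SW at lon -145.417°, lat -47.4583°.
Cell spans 0.0833333° lon × 0.0416667° lat.
south -47.4583, north -47.4167.

-47.4583, -47.4167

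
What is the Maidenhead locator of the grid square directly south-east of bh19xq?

Longitude subsquare x = 23; +1 → 24, wraps to 0 = a, carry into square.
Longitude square 1; +1 → 2.
Latitude subsquare q = 16; −1 → 15 = p.

BH29ap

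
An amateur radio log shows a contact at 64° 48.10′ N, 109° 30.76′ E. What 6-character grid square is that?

OP44st

Offset from 180°W / 90°S: lon 289.5127°, lat 154.8017°.
Field (20°×10°, letters A–R): 289.5127/20 → 14 → O, 154.8017/10 → 15 → P; chars OP.
Square (2°×1°, digits 0–9): 9.5127/2 → 4, 4.8017/1 → 4; chars 44.
Subsquare (5′×2.5′, letters a–x): 1.5127/0.0833333 → 18 → s, 0.8017/0.0416667 → 19 → t; chars st.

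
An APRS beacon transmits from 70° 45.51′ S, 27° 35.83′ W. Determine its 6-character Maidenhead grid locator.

HB69ef

Add 180° to longitude and 90° to latitude: 152.4028, 19.2415.
Field: 152.4028/20 → 7 → H, 19.2415/10 → 1 → B; chars HB.
Square: 12.4028/2 → 6, 9.2415/1 → 9; chars 69.
Subsquare: 0.4028/0.0833333 → 4 → e, 0.2415/0.0416667 → 5 → f; chars ef.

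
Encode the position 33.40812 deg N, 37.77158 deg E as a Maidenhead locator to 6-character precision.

Shift to the Maidenhead origin (180°W, 90°S): lon 217.7716, lat 123.4081.
Field: 217.7716/20 → 10 → K, 123.4081/10 → 12 → M; chars KM.
Square: 17.7716/2 → 8, 3.4081/1 → 3; chars 83.
Subsquare: 1.7716/0.0833333 → 21 → v, 0.4081/0.0416667 → 9 → j; chars vj.

KM83vj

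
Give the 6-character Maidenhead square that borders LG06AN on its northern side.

Latitude subsquare n = 13; +1 → 14 = o.
The longitude characters are unchanged.

LG06ao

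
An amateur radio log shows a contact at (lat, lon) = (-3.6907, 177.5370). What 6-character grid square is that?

Shift to the Maidenhead origin (180°W, 90°S): lon 357.5370, lat 86.3093.
Field: 357.5370/20 → 17 → R, 86.3093/10 → 8 → I; chars RI.
Square: 17.5370/2 → 8, 6.3093/1 → 6; chars 86.
Subsquare: 1.5370/0.0833333 → 18 → s, 0.3093/0.0416667 → 7 → h; chars sh.

RI86sh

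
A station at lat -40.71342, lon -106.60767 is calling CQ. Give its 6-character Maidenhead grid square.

Offset from 180°W / 90°S: lon 73.3923°, lat 49.2866°.
Field (20°×10°, letters A–R): 73.3923/20 → 3 → D, 49.2866/10 → 4 → E; chars DE.
Square (2°×1°, digits 0–9): 13.3923/2 → 6, 9.2866/1 → 9; chars 69.
Subsquare (5′×2.5′, letters a–x): 1.3923/0.0833333 → 16 → q, 0.2866/0.0416667 → 6 → g; chars qg.

DE69qg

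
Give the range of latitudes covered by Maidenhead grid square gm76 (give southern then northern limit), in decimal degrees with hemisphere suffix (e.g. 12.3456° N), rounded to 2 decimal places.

Field G=6, M=12: +6·20° lon, +12·10° lat → SW at lon -60°, lat 30°.
Square 7, 6: +7·2° lon, +6·1° lat → SW at lon -46°, lat 36°.
Cell spans 2° lon × 1° lat.
south 36.00° N, north 37.00° N.

36.00° N, 37.00° N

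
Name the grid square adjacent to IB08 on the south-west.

HB97

Longitude square 0; −1 → -1, wraps to 9, carry into field.
Longitude field I = 8; −1 → 7 = H.
Latitude square 8; −1 → 7.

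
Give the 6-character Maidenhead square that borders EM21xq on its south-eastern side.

Longitude subsquare x = 23; +1 → 24, wraps to 0 = a, carry into square.
Longitude square 2; +1 → 3.
Latitude subsquare q = 16; −1 → 15 = p.

EM31ap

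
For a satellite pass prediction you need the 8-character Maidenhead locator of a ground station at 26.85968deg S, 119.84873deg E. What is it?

OG93wd13

Add 180° to longitude and 90° to latitude: 299.84873, 63.14032.
Field: lon ⌊299.84873/20⌋ = 14 → O; lat ⌊63.14032/10⌋ = 6 → G.
Square: lon ⌊19.84873/2⌋ = 9; lat ⌊3.14032/1⌋ = 3.
Subsquare: lon ⌊1.84873/0.0833333⌋ = 22 → w; lat ⌊0.14032/0.0416667⌋ = 3 → d.
Extended square: lon ⌊0.01540/0.00833333⌋ = 1; lat ⌊0.01532/0.00416667⌋ = 3.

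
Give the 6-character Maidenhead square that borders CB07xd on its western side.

Longitude subsquare x = 23; −1 → 22 = w.
The latitude characters are unchanged.

CB07wd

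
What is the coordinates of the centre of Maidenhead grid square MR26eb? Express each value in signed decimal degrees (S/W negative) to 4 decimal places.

86.0625, 64.3750

Field M=12, R=17: +12·20° lon, +17·10° lat → SW at lon 60°, lat 80°.
Square 2, 6: +2·2° lon, +6·1° lat → SW at lon 64°, lat 86°.
Subsquare e=4, b=1: +4·0.0833333° lon, +1·0.0416667° lat → SW at lon 64.3333°, lat 86.0417°.
Cell spans 0.0833333° lon × 0.0416667° lat. Centre is SW corner plus half of each.
latitude 86.0625, longitude 64.3750.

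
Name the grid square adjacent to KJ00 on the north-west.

JJ91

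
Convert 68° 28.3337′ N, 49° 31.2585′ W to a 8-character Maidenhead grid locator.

GP58fl73

Offset from 180°W / 90°S: lon 130.47903°, lat 158.47223°.
Field (20°×10°, letters A–R): lon ⌊130.47903/20⌋ = 6 → G; lat ⌊158.47223/10⌋ = 15 → P.
Square (2°×1°, digits 0–9): lon ⌊10.47903/2⌋ = 5; lat ⌊8.47223/1⌋ = 8.
Subsquare (5′×2.5′, letters a–x): lon ⌊0.47903/0.0833333⌋ = 5 → f; lat ⌊0.47223/0.0416667⌋ = 11 → l.
Extended square (30″×15″, digits 0–9): lon ⌊0.06236/0.00833333⌋ = 7; lat ⌊0.01390/0.00416667⌋ = 3.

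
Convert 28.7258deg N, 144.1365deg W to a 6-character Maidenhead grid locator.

BL78wr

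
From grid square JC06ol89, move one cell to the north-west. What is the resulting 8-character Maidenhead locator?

Longitude extended square 8; −1 → 7.
Latitude extended square 9; +1 → 10, wraps to 0, carry into subsquare.
Latitude subsquare l = 11; +1 → 12 = m.

JC06om70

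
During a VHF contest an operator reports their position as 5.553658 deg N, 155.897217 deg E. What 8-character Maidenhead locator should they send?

QJ75wn72

Add 180° to longitude and 90° to latitude: 335.89722, 95.55366.
Field: lon ⌊335.89722/20⌋ = 16 → Q; lat ⌊95.55366/10⌋ = 9 → J.
Square: lon ⌊15.89722/2⌋ = 7; lat ⌊5.55366/1⌋ = 5.
Subsquare: lon ⌊1.89722/0.0833333⌋ = 22 → w; lat ⌊0.55366/0.0416667⌋ = 13 → n.
Extended square: lon ⌊0.06388/0.00833333⌋ = 7; lat ⌊0.01199/0.00416667⌋ = 2.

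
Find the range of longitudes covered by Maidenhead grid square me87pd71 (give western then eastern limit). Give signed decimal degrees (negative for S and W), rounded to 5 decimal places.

Field M=12, E=4: +12·20° lon, +4·10° lat → SW at lon 60°, lat -50°.
Square 8, 7: +8·2° lon, +7·1° lat → SW at lon 76°, lat -43°.
Subsquare p=15, d=3: +15·0.0833333° lon, +3·0.0416667° lat → SW at lon 77.25°, lat -42.875°.
Extended square 7, 1: +7·0.00833333° lon, +1·0.00416667° lat → SW at lon 77.3083°, lat -42.8708°.
Cell spans 0.00833333° lon × 0.00416667° lat.
west 77.30833, east 77.31667.

77.30833, 77.31667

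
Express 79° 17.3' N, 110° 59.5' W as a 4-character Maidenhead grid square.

DQ49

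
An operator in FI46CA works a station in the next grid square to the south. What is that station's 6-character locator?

FI45cx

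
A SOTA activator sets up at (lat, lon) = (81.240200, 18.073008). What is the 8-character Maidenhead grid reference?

Offset from 180°W / 90°S: lon 198.07301°, lat 171.24020°.
Field: 198.07301/20 → 9 → J, 171.24020/10 → 17 → R; chars JR.
Square: 18.07301/2 → 9, 1.24020/1 → 1; chars 91.
Subsquare: 0.07301/0.0833333 → 0 → a, 0.24020/0.0416667 → 5 → f; chars af.
Extended square: 0.07301/0.00833333 → 8, 0.03187/0.00416667 → 7; chars 87.

JR91af87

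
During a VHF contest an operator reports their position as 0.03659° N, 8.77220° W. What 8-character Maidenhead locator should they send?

Offset from 180°W / 90°S: lon 171.22780°, lat 90.03659°.
Field: 171.22780/20 → 8 → I, 90.03659/10 → 9 → J; chars IJ.
Square: 11.22780/2 → 5, 0.03659/1 → 0; chars 50.
Subsquare: 1.22780/0.0833333 → 14 → o, 0.03659/0.0416667 → 0 → a; chars oa.
Extended square: 0.06113/0.00833333 → 7, 0.03659/0.00416667 → 8; chars 78.

IJ50oa78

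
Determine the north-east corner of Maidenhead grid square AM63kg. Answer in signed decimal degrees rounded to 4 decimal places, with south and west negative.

Field A=0, M=12: +0·20° lon, +12·10° lat → SW at lon -180°, lat 30°.
Square 6, 3: +6·2° lon, +3·1° lat → SW at lon -168°, lat 33°.
Subsquare k=10, g=6: +10·0.0833333° lon, +6·0.0416667° lat → SW at lon -167.167°, lat 33.25°.
Cell spans 0.0833333° lon × 0.0416667° lat. NE corner is SW corner plus one full cell.
latitude 33.2917, longitude -167.0833.

33.2917, -167.0833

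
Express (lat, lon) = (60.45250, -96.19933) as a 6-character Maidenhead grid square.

EP10vk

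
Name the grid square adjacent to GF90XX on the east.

Longitude subsquare x = 23; +1 → 24, wraps to 0 = a, carry into square.
Longitude square 9; +1 → 10, wraps to 0, carry into field.
Longitude field G = 6; +1 → 7 = H.
The latitude characters are unchanged.

HF00ax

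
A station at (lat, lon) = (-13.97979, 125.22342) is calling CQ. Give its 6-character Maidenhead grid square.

Add 180° to longitude and 90° to latitude: 305.2234, 76.0202.
Field (20°×10°, letters A–R): lon ⌊305.2234/20⌋ = 15 → P; lat ⌊76.0202/10⌋ = 7 → H.
Square (2°×1°, digits 0–9): lon ⌊5.2234/2⌋ = 2; lat ⌊6.0202/1⌋ = 6.
Subsquare (5′×2.5′, letters a–x): lon ⌊1.2234/0.0833333⌋ = 14 → o; lat ⌊0.0202/0.0416667⌋ = 0 → a.

PH26oa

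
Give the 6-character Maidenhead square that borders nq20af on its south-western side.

NQ10xe

Longitude subsquare a = 0; −1 → -1, wraps to 23 = x, carry into square.
Longitude square 2; −1 → 1.
Latitude subsquare f = 5; −1 → 4 = e.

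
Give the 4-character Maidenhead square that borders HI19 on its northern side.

HJ10

Latitude square 9; +1 → 10, wraps to 0, carry into field.
Latitude field I = 8; +1 → 9 = J.
The longitude characters are unchanged.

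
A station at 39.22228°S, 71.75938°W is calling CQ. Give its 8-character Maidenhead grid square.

Offset from 180°W / 90°S: lon 108.24062°, lat 50.77772°.
Field: lon ⌊108.24062/20⌋ = 5 → F; lat ⌊50.77772/10⌋ = 5 → F.
Square: lon ⌊8.24062/2⌋ = 4; lat ⌊0.77772/1⌋ = 0.
Subsquare: lon ⌊0.24062/0.0833333⌋ = 2 → c; lat ⌊0.77772/0.0416667⌋ = 18 → s.
Extended square: lon ⌊0.07395/0.00833333⌋ = 8; lat ⌊0.02772/0.00416667⌋ = 6.

FF40cs86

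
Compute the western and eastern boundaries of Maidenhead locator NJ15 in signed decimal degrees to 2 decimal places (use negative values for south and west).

82.00, 84.00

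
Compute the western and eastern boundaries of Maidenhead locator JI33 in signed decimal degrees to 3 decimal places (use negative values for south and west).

Field J=9, I=8: +9·20° lon, +8·10° lat → SW at lon 0°, lat -10°.
Square 3, 3: +3·2° lon, +3·1° lat → SW at lon 6°, lat -7°.
Cell spans 2° lon × 1° lat.
west 6.000, east 8.000.

6.000, 8.000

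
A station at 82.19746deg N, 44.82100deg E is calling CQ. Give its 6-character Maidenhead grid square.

Shift to the Maidenhead origin (180°W, 90°S): lon 224.8210, lat 172.1975.
Field: 224.8210/20 → 11 → L, 172.1975/10 → 17 → R; chars LR.
Square: 4.8210/2 → 2, 2.1975/1 → 2; chars 22.
Subsquare: 0.8210/0.0833333 → 9 → j, 0.1975/0.0416667 → 4 → e; chars je.

LR22je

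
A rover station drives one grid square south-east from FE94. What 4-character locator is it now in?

GE03

Longitude square 9; +1 → 10, wraps to 0, carry into field.
Longitude field F = 5; +1 → 6 = G.
Latitude square 4; −1 → 3.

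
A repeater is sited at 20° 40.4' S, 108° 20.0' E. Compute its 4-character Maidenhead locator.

Add 180° to longitude and 90° to latitude: 288.33, 69.33.
Field: lon ⌊288.33/20⌋ = 14 → O; lat ⌊69.33/10⌋ = 6 → G.
Square: lon ⌊8.33/2⌋ = 4; lat ⌊9.33/1⌋ = 9.

OG49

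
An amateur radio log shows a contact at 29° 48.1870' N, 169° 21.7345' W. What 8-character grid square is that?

Offset from 180°W / 90°S: lon 10.63776°, lat 119.80312°.
Field: lon ⌊10.63776/20⌋ = 0 → A; lat ⌊119.80312/10⌋ = 11 → L.
Square: lon ⌊10.63776/2⌋ = 5; lat ⌊9.80312/1⌋ = 9.
Subsquare: lon ⌊0.63776/0.0833333⌋ = 7 → h; lat ⌊0.80312/0.0416667⌋ = 19 → t.
Extended square: lon ⌊0.05442/0.00833333⌋ = 6; lat ⌊0.01145/0.00416667⌋ = 2.

AL59ht62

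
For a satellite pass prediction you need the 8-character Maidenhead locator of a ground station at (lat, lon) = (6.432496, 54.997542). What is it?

Shift to the Maidenhead origin (180°W, 90°S): lon 234.99754, lat 96.43250.
Field (20°×10°, letters A–R): lon ⌊234.99754/20⌋ = 11 → L; lat ⌊96.43250/10⌋ = 9 → J.
Square (2°×1°, digits 0–9): lon ⌊14.99754/2⌋ = 7; lat ⌊6.43250/1⌋ = 6.
Subsquare (5′×2.5′, letters a–x): lon ⌊0.99754/0.0833333⌋ = 11 → l; lat ⌊0.43250/0.0416667⌋ = 10 → k.
Extended square (30″×15″, digits 0–9): lon ⌊0.08088/0.00833333⌋ = 9; lat ⌊0.01583/0.00416667⌋ = 3.

LJ76lk93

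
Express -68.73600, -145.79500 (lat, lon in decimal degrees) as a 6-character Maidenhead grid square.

Offset from 180°W / 90°S: lon 34.2050°, lat 21.2640°.
Field: 34.2050/20 → 1 → B, 21.2640/10 → 2 → C; chars BC.
Square: 14.2050/2 → 7, 1.2640/1 → 1; chars 71.
Subsquare: 0.2050/0.0833333 → 2 → c, 0.2640/0.0416667 → 6 → g; chars cg.

BC71cg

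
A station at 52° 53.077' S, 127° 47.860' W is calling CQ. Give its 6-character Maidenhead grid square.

CD67cc

Offset from 180°W / 90°S: lon 52.2023°, lat 37.1154°.
Field: 52.2023/20 → 2 → C, 37.1154/10 → 3 → D; chars CD.
Square: 12.2023/2 → 6, 7.1154/1 → 7; chars 67.
Subsquare: 0.2023/0.0833333 → 2 → c, 0.1154/0.0416667 → 2 → c; chars cc.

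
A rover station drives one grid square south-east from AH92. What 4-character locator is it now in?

Longitude square 9; +1 → 10, wraps to 0, carry into field.
Longitude field A = 0; +1 → 1 = B.
Latitude square 2; −1 → 1.

BH01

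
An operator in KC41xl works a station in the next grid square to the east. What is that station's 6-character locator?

KC51al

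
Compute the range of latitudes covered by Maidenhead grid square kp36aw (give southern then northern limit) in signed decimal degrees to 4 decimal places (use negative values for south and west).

Field K=10, P=15: +10·20° lon, +15·10° lat → SW at lon 20°, lat 60°.
Square 3, 6: +3·2° lon, +6·1° lat → SW at lon 26°, lat 66°.
Subsquare a=0, w=22: +0·0.0833333° lon, +22·0.0416667° lat → SW at lon 26°, lat 66.9167°.
Cell spans 0.0833333° lon × 0.0416667° lat.
south 66.9167, north 66.9583.

66.9167, 66.9583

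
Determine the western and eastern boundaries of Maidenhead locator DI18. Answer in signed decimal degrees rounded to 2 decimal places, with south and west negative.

-118.00, -116.00

Field D=3, I=8: +3·20° lon, +8·10° lat → SW at lon -120°, lat -10°.
Square 1, 8: +1·2° lon, +8·1° lat → SW at lon -118°, lat -2°.
Cell spans 2° lon × 1° lat.
west -118.00, east -116.00.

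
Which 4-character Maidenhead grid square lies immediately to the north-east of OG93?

PG04

Longitude square 9; +1 → 10, wraps to 0, carry into field.
Longitude field O = 14; +1 → 15 = P.
Latitude square 3; +1 → 4.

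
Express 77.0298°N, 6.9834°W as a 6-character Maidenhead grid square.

Offset from 180°W / 90°S: lon 173.0166°, lat 167.0298°.
Field: lon ⌊173.0166/20⌋ = 8 → I; lat ⌊167.0298/10⌋ = 16 → Q.
Square: lon ⌊13.0166/2⌋ = 6; lat ⌊7.0298/1⌋ = 7.
Subsquare: lon ⌊1.0166/0.0833333⌋ = 12 → m; lat ⌊0.0298/0.0416667⌋ = 0 → a.

IQ67ma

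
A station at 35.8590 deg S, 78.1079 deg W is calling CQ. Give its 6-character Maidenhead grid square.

FF04wd

Add 180° to longitude and 90° to latitude: 101.8921, 54.1410.
Field: 101.8921/20 → 5 → F, 54.1410/10 → 5 → F; chars FF.
Square: 1.8921/2 → 0, 4.1410/1 → 4; chars 04.
Subsquare: 1.8921/0.0833333 → 22 → w, 0.1410/0.0416667 → 3 → d; chars wd.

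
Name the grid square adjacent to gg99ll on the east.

GG99ml

Longitude subsquare l = 11; +1 → 12 = m.
The latitude characters are unchanged.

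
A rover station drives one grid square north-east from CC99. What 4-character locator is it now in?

DD00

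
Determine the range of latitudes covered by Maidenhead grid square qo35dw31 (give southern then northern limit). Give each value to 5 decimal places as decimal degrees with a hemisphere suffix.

Field Q=16, O=14: +16·20° lon, +14·10° lat → SW at lon 140°, lat 50°.
Square 3, 5: +3·2° lon, +5·1° lat → SW at lon 146°, lat 55°.
Subsquare d=3, w=22: +3·0.0833333° lon, +22·0.0416667° lat → SW at lon 146.25°, lat 55.9167°.
Extended square 3, 1: +3·0.00833333° lon, +1·0.00416667° lat → SW at lon 146.275°, lat 55.9208°.
Cell spans 0.00833333° lon × 0.00416667° lat.
south 55.92083° N, north 55.92500° N.

55.92083° N, 55.92500° N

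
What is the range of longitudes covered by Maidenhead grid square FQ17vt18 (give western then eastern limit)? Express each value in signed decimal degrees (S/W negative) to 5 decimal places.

Field F=5, Q=16: +5·20° lon, +16·10° lat → SW at lon -80°, lat 70°.
Square 1, 7: +1·2° lon, +7·1° lat → SW at lon -78°, lat 77°.
Subsquare v=21, t=19: +21·0.0833333° lon, +19·0.0416667° lat → SW at lon -76.25°, lat 77.7917°.
Extended square 1, 8: +1·0.00833333° lon, +8·0.00416667° lat → SW at lon -76.2417°, lat 77.825°.
Cell spans 0.00833333° lon × 0.00416667° lat.
west -76.24167, east -76.23333.

-76.24167, -76.23333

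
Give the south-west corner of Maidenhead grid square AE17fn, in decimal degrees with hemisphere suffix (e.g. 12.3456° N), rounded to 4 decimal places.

42.4583° S, 177.5833° W

Field A=0, E=4: +0·20° lon, +4·10° lat → SW at lon -180°, lat -50°.
Square 1, 7: +1·2° lon, +7·1° lat → SW at lon -178°, lat -43°.
Subsquare f=5, n=13: +5·0.0833333° lon, +13·0.0416667° lat → SW at lon -177.583°, lat -42.4583°.
latitude 42.4583° S, longitude 177.5833° W.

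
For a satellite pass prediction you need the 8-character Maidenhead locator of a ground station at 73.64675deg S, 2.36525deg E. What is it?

JB16ei34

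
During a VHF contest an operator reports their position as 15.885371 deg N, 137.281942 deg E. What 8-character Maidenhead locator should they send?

Shift to the Maidenhead origin (180°W, 90°S): lon 317.28194, lat 105.88537.
Field (20°×10°, letters A–R): lon ⌊317.28194/20⌋ = 15 → P; lat ⌊105.88537/10⌋ = 10 → K.
Square (2°×1°, digits 0–9): lon ⌊17.28194/2⌋ = 8; lat ⌊5.88537/1⌋ = 5.
Subsquare (5′×2.5′, letters a–x): lon ⌊1.28194/0.0833333⌋ = 15 → p; lat ⌊0.88537/0.0416667⌋ = 21 → v.
Extended square (30″×15″, digits 0–9): lon ⌊0.03194/0.00833333⌋ = 3; lat ⌊0.01037/0.00416667⌋ = 2.

PK85pv32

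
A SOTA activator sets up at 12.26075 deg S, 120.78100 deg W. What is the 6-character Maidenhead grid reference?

CH97or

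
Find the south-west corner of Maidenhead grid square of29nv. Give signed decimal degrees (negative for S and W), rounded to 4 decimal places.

-30.1250, 105.0833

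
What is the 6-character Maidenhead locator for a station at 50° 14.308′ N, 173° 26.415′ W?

AO30gf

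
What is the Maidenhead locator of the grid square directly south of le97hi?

Latitude subsquare i = 8; −1 → 7 = h.
The longitude characters are unchanged.

LE97hh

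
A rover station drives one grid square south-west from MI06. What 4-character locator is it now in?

Longitude square 0; −1 → -1, wraps to 9, carry into field.
Longitude field M = 12; −1 → 11 = L.
Latitude square 6; −1 → 5.

LI95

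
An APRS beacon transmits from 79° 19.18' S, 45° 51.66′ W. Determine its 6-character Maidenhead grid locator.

Add 180° to longitude and 90° to latitude: 134.1390, 10.6803.
Field: 134.1390/20 → 6 → G, 10.6803/10 → 1 → B; chars GB.
Square: 14.1390/2 → 7, 0.6803/1 → 0; chars 70.
Subsquare: 0.1390/0.0833333 → 1 → b, 0.6803/0.0416667 → 16 → q; chars bq.

GB70bq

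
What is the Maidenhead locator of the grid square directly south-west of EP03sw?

Longitude subsquare s = 18; −1 → 17 = r.
Latitude subsquare w = 22; −1 → 21 = v.

EP03rv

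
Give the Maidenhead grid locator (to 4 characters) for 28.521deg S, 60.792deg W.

FG91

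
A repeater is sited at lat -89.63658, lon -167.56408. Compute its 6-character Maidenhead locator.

AA60fi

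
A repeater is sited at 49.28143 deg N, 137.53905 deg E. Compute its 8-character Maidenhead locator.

Offset from 180°W / 90°S: lon 317.53905°, lat 139.28143°.
Field (20°×10°, letters A–R): lon ⌊317.53905/20⌋ = 15 → P; lat ⌊139.28143/10⌋ = 13 → N.
Square (2°×1°, digits 0–9): lon ⌊17.53905/2⌋ = 8; lat ⌊9.28143/1⌋ = 9.
Subsquare (5′×2.5′, letters a–x): lon ⌊1.53905/0.0833333⌋ = 18 → s; lat ⌊0.28143/0.0416667⌋ = 6 → g.
Extended square (30″×15″, digits 0–9): lon ⌊0.03905/0.00833333⌋ = 4; lat ⌊0.03143/0.00416667⌋ = 7.

PN89sg47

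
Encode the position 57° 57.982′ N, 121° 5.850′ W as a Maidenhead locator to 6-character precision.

Shift to the Maidenhead origin (180°W, 90°S): lon 58.9025, lat 147.9664.
Field: 58.9025/20 → 2 → C, 147.9664/10 → 14 → O; chars CO.
Square: 18.9025/2 → 9, 7.9664/1 → 7; chars 97.
Subsquare: 0.9025/0.0833333 → 10 → k, 0.9664/0.0416667 → 23 → x; chars kx.

CO97kx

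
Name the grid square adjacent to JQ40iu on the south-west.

Longitude subsquare i = 8; −1 → 7 = h.
Latitude subsquare u = 20; −1 → 19 = t.

JQ40ht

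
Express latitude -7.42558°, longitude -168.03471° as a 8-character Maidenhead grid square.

AI52xn57

Add 180° to longitude and 90° to latitude: 11.96529, 82.57442.
Field (20°×10°, letters A–R): lon ⌊11.96529/20⌋ = 0 → A; lat ⌊82.57442/10⌋ = 8 → I.
Square (2°×1°, digits 0–9): lon ⌊11.96529/2⌋ = 5; lat ⌊2.57442/1⌋ = 2.
Subsquare (5′×2.5′, letters a–x): lon ⌊1.96529/0.0833333⌋ = 23 → x; lat ⌊0.57442/0.0416667⌋ = 13 → n.
Extended square (30″×15″, digits 0–9): lon ⌊0.04862/0.00833333⌋ = 5; lat ⌊0.03275/0.00416667⌋ = 7.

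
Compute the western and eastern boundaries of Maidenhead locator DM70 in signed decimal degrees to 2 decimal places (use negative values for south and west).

Field D=3, M=12: +3·20° lon, +12·10° lat → SW at lon -120°, lat 30°.
Square 7, 0: +7·2° lon, +0·1° lat → SW at lon -106°, lat 30°.
Cell spans 2° lon × 1° lat.
west -106.00, east -104.00.

-106.00, -104.00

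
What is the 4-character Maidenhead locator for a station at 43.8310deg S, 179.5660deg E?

RE96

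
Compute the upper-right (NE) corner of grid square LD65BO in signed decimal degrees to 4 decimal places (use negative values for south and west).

Field L=11, D=3: +11·20° lon, +3·10° lat → SW at lon 40°, lat -60°.
Square 6, 5: +6·2° lon, +5·1° lat → SW at lon 52°, lat -55°.
Subsquare b=1, o=14: +1·0.0833333° lon, +14·0.0416667° lat → SW at lon 52.0833°, lat -54.4167°.
Cell spans 0.0833333° lon × 0.0416667° lat. NE corner is SW corner plus one full cell.
latitude -54.3750, longitude 52.1667.

-54.3750, 52.1667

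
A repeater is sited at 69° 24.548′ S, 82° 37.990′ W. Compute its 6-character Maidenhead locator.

Shift to the Maidenhead origin (180°W, 90°S): lon 97.3668, lat 20.5909.
Field: 97.3668/20 → 4 → E, 20.5909/10 → 2 → C; chars EC.
Square: 17.3668/2 → 8, 0.5909/1 → 0; chars 80.
Subsquare: 1.3668/0.0833333 → 16 → q, 0.5909/0.0416667 → 14 → o; chars qo.

EC80qo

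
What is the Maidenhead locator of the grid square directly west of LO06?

KO96

Longitude square 0; −1 → -1, wraps to 9, carry into field.
Longitude field L = 11; −1 → 10 = K.
The latitude characters are unchanged.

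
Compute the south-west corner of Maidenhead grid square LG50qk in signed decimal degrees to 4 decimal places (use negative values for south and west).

-29.5833, 51.3333

Field L=11, G=6: +11·20° lon, +6·10° lat → SW at lon 40°, lat -30°.
Square 5, 0: +5·2° lon, +0·1° lat → SW at lon 50°, lat -30°.
Subsquare q=16, k=10: +16·0.0833333° lon, +10·0.0416667° lat → SW at lon 51.3333°, lat -29.5833°.
latitude -29.5833, longitude 51.3333.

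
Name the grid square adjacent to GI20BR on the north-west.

GI20as

Longitude subsquare b = 1; −1 → 0 = a.
Latitude subsquare r = 17; +1 → 18 = s.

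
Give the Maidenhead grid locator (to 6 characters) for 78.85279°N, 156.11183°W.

Add 180° to longitude and 90° to latitude: 23.8882, 168.8528.
Field: lon ⌊23.8882/20⌋ = 1 → B; lat ⌊168.8528/10⌋ = 16 → Q.
Square: lon ⌊3.8882/2⌋ = 1; lat ⌊8.8528/1⌋ = 8.
Subsquare: lon ⌊1.8882/0.0833333⌋ = 22 → w; lat ⌊0.8528/0.0416667⌋ = 20 → u.

BQ18wu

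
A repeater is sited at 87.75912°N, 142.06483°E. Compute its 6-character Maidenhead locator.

QR17as

Shift to the Maidenhead origin (180°W, 90°S): lon 322.0648, lat 177.7591.
Field: lon ⌊322.0648/20⌋ = 16 → Q; lat ⌊177.7591/10⌋ = 17 → R.
Square: lon ⌊2.0648/2⌋ = 1; lat ⌊7.7591/1⌋ = 7.
Subsquare: lon ⌊0.0648/0.0833333⌋ = 0 → a; lat ⌊0.7591/0.0416667⌋ = 18 → s.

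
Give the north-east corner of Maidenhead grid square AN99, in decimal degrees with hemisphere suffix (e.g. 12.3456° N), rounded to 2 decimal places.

Field A=0, N=13: +0·20° lon, +13·10° lat → SW at lon -180°, lat 40°.
Square 9, 9: +9·2° lon, +9·1° lat → SW at lon -162°, lat 49°.
Cell spans 2° lon × 1° lat. NE corner is SW corner plus one full cell.
latitude 50.00° N, longitude 160.00° W.

50.00° N, 160.00° W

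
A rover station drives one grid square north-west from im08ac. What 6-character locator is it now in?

HM98xd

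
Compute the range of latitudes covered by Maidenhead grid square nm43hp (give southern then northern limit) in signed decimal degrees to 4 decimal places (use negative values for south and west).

33.6250, 33.6667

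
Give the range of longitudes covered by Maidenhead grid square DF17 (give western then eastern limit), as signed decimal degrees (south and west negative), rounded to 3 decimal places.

-118.000, -116.000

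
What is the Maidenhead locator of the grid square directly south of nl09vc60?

NL09vb69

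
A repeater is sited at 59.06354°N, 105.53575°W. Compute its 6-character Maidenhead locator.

DO79fb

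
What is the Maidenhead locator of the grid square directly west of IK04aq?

HK94xq

Longitude subsquare a = 0; −1 → -1, wraps to 23 = x, carry into square.
Longitude square 0; −1 → -1, wraps to 9, carry into field.
Longitude field I = 8; −1 → 7 = H.
The latitude characters are unchanged.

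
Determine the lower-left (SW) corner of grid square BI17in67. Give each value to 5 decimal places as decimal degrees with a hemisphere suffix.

Field B=1, I=8: +1·20° lon, +8·10° lat → SW at lon -160°, lat -10°.
Square 1, 7: +1·2° lon, +7·1° lat → SW at lon -158°, lat -3°.
Subsquare i=8, n=13: +8·0.0833333° lon, +13·0.0416667° lat → SW at lon -157.333°, lat -2.45833°.
Extended square 6, 7: +6·0.00833333° lon, +7·0.00416667° lat → SW at lon -157.283°, lat -2.42917°.
latitude 2.42917° S, longitude 157.28333° W.

2.42917° S, 157.28333° W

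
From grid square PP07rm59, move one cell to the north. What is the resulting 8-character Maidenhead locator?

PP07rn50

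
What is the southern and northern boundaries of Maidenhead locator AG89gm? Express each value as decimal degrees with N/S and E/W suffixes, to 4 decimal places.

20.5000° S, 20.4583° S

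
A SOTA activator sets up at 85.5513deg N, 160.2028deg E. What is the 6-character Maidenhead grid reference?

Add 180° to longitude and 90° to latitude: 340.2028, 175.5513.
Field (20°×10°, letters A–R): 340.2028/20 → 17 → R, 175.5513/10 → 17 → R; chars RR.
Square (2°×1°, digits 0–9): 0.2028/2 → 0, 5.5513/1 → 5; chars 05.
Subsquare (5′×2.5′, letters a–x): 0.2028/0.0833333 → 2 → c, 0.5513/0.0416667 → 13 → n; chars cn.

RR05cn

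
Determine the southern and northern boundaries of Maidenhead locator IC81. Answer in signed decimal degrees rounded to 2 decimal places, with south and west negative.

-69.00, -68.00

Field I=8, C=2: +8·20° lon, +2·10° lat → SW at lon -20°, lat -70°.
Square 8, 1: +8·2° lon, +1·1° lat → SW at lon -4°, lat -69°.
Cell spans 2° lon × 1° lat.
south -69.00, north -68.00.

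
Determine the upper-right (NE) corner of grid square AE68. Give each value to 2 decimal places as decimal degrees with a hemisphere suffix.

41.00° S, 166.00° W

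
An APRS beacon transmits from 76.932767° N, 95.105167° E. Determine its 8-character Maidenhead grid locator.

NQ76nw23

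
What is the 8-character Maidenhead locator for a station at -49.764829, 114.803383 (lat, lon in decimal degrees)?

Shift to the Maidenhead origin (180°W, 90°S): lon 294.80338, lat 40.23517.
Field: lon ⌊294.80338/20⌋ = 14 → O; lat ⌊40.23517/10⌋ = 4 → E.
Square: lon ⌊14.80338/2⌋ = 7; lat ⌊0.23517/1⌋ = 0.
Subsquare: lon ⌊0.80338/0.0833333⌋ = 9 → j; lat ⌊0.23517/0.0416667⌋ = 5 → f.
Extended square: lon ⌊0.05338/0.00833333⌋ = 6; lat ⌊0.02684/0.00416667⌋ = 6.

OE70jf66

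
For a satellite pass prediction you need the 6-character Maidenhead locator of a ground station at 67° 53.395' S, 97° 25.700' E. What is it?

NC82rc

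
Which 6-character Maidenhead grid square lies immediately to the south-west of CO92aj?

Longitude subsquare a = 0; −1 → -1, wraps to 23 = x, carry into square.
Longitude square 9; −1 → 8.
Latitude subsquare j = 9; −1 → 8 = i.

CO82xi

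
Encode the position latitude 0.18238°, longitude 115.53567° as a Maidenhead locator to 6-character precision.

Add 180° to longitude and 90° to latitude: 295.5357, 90.1824.
Field: 295.5357/20 → 14 → O, 90.1824/10 → 9 → J; chars OJ.
Square: 15.5357/2 → 7, 0.1824/1 → 0; chars 70.
Subsquare: 1.5357/0.0833333 → 18 → s, 0.1824/0.0416667 → 4 → e; chars se.

OJ70se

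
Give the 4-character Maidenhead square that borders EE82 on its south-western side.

EE71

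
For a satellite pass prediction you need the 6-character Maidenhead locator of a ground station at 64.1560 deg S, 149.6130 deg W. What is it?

BC55eu

Add 180° to longitude and 90° to latitude: 30.3870, 25.8440.
Field: 30.3870/20 → 1 → B, 25.8440/10 → 2 → C; chars BC.
Square: 10.3870/2 → 5, 5.8440/1 → 5; chars 55.
Subsquare: 0.3870/0.0833333 → 4 → e, 0.8440/0.0416667 → 20 → u; chars eu.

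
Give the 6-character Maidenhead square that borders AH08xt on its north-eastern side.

AH18au

Longitude subsquare x = 23; +1 → 24, wraps to 0 = a, carry into square.
Longitude square 0; +1 → 1.
Latitude subsquare t = 19; +1 → 20 = u.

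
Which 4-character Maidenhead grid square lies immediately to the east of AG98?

BG08

Longitude square 9; +1 → 10, wraps to 0, carry into field.
Longitude field A = 0; +1 → 1 = B.
The latitude characters are unchanged.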